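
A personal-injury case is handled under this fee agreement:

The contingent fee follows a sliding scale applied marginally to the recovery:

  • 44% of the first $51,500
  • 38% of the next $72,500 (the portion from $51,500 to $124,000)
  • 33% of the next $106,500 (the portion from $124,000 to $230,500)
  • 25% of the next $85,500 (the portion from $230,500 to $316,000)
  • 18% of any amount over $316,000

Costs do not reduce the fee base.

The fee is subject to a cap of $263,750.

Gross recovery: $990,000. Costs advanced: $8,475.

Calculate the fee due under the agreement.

Fee base is the gross recovery, $990,000; costs are reimbursed separately.
First $51,500 at 44% = $22,660.00
Next $72,500 at 38% = $27,550.00
Next $106,500 at 33% = $35,145.00
Next $85,500 at 25% = $21,375.00
Remaining $674,000 at 18% = $121,320.00
Fee: $22,660.00 + $27,550.00 + $35,145.00 + $21,375.00 + $121,320.00 = $228,050.00
$228,050.00 is under the $263,750 cap.

$228,050.00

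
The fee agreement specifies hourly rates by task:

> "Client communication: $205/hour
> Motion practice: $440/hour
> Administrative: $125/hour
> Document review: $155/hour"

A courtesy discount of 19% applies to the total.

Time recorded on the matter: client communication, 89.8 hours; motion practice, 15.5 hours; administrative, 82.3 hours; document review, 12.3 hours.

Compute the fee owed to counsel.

Client communication: 89.8 × $205 = $18,409.00
Motion practice: 15.5 × $440 = $6,820.00
Administrative: 82.3 × $125 = $10,287.50
Document review: 12.3 × $155 = $1,906.50
Subtotal: $37,423.00
Less 19% discount: −$7,110.37
Total: $37,423.00 − $7,110.37 = $30,312.63

$30,312.63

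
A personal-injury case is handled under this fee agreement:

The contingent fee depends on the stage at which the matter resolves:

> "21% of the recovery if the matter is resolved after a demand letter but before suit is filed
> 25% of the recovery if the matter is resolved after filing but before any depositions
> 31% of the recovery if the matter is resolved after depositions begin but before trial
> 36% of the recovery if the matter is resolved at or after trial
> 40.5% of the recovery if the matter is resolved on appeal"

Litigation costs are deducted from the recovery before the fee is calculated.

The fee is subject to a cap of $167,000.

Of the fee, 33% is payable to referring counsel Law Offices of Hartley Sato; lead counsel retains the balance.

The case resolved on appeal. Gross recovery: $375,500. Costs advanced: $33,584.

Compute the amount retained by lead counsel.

$92,778.91

Fee base (net of costs): $375,500 − $33,584 = $341,916
The matter resolved on appeal, so the 40.5% rate applies.
$341,916 × 40.5% = $138,475.98
$138,475.98 is under the $167,000 cap.
Referral share: 33% of $138,475.98 = $45,697.07; lead counsel retains $138,475.98 − $45,697.07 = $92,778.91.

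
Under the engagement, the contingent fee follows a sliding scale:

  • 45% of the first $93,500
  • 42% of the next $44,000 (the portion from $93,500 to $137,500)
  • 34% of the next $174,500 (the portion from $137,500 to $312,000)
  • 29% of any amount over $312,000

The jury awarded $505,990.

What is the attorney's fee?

First $93,500 at 45% = $42,075.00
Next $44,000 at 42% = $18,480.00
Next $174,500 at 34% = $59,330.00
Remaining $193,990 at 29% = $56,257.10
Fee: $42,075.00 + $18,480.00 + $59,330.00 + $56,257.10 = $176,142.10

$176,142.10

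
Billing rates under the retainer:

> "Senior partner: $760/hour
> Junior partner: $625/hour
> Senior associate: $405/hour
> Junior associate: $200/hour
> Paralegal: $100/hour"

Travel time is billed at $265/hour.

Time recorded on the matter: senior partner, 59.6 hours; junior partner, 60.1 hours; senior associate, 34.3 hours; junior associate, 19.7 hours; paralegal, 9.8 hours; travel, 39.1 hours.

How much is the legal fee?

Senior partner: 59.6 × $760 = $45,296.00
Junior partner: 60.1 × $625 = $37,562.50
Senior associate: 34.3 × $405 = $13,891.50
Junior associate: 19.7 × $200 = $3,940.00
Paralegal: 9.8 × $100 = $980.00
Subtotal: $45,296.00 + $37,562.50 + $13,891.50 + $3,940.00 + $980.00 = $101,670.00
Travel: 39.1 × $265 = $10,361.50
Total: $101,670.00 + $10,361.50 = $112,031.50

$112,031.50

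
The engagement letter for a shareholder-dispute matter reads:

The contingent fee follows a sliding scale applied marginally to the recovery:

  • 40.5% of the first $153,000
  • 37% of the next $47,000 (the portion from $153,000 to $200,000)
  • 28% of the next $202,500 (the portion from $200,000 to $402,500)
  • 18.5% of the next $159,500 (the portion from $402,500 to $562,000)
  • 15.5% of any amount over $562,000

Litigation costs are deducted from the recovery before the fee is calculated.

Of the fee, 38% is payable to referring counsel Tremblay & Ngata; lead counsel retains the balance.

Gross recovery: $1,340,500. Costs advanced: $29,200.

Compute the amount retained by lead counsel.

Fee base (net of costs): $1,340,500 − $29,200 = $1,311,300
First $153,000 at 40.5% = $61,965.00
Next $47,000 at 37% = $17,390.00
Next $202,500 at 28% = $56,700.00
Next $159,500 at 18.5% = $29,507.50
Remaining $749,300 at 15.5% = $116,141.50
Fee: $61,965.00 + $17,390.00 + $56,700.00 + $29,507.50 + $116,141.50 = $281,704.00
Referral share: 38% of $281,704.00 = $107,047.52; lead counsel retains $281,704.00 − $107,047.52 = $174,656.48.

$174,656.48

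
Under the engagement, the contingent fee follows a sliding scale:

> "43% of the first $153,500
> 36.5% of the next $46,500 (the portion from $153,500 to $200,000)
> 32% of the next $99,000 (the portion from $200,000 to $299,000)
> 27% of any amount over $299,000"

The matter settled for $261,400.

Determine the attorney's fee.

$102,625.50

First $153,500 at 43% = $66,005.00
Next $46,500 at 36.5% = $16,972.50
Remaining $61,400 at 32% = $19,648.00
Fee: $66,005.00 + $16,972.50 + $19,648.00 = $102,625.50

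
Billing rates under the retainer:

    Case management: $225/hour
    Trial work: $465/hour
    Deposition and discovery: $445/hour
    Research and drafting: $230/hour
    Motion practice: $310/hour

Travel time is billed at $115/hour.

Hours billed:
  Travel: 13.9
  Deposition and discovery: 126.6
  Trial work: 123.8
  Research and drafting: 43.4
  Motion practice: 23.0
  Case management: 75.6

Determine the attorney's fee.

$149,624.50

Case management: 75.6 × $225 = $17,010.00
Trial work: 123.8 × $465 = $57,567.00
Deposition and discovery: 126.6 × $445 = $56,337.00
Research and drafting: 43.4 × $230 = $9,982.00
Motion practice: 23.0 × $310 = $7,130.00
Subtotal: $17,010.00 + $57,567.00 + $56,337.00 + $9,982.00 + $7,130.00 = $148,026.00
Travel: 13.9 × $115 = $1,598.50
Total: $148,026.00 + $1,598.50 = $149,624.50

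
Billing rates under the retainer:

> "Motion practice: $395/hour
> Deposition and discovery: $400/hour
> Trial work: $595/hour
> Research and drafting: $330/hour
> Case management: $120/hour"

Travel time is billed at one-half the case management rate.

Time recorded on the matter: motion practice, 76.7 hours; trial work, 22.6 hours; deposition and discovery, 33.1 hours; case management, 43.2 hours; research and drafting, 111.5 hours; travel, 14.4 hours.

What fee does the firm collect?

Motion practice: 76.7 × $395 = $30,296.50
Deposition and discovery: 33.1 × $400 = $13,240.00
Trial work: 22.6 × $595 = $13,447.00
Research and drafting: 111.5 × $330 = $36,795.00
Case management: 43.2 × $120 = $5,184.00
Subtotal: $30,296.50 + $13,240.00 + $13,447.00 + $36,795.00 + $5,184.00 = $98,962.50
Travel: 14.4 × ($120 ÷ 2) = 14.4 × $60.00 = $864.00
Total: $98,962.50 + $864.00 = $99,826.50

$99,826.50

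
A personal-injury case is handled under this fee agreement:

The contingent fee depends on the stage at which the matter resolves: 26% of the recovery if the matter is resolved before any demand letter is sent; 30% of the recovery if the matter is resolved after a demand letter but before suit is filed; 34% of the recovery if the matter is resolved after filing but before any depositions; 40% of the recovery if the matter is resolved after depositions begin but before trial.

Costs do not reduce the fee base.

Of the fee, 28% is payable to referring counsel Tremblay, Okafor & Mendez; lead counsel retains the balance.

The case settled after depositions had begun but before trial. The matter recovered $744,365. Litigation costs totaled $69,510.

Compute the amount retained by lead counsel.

$214,377.12

Fee base is the gross recovery, $744,365; costs are reimbursed separately.
The matter settled after depositions had begun but before trial, so the 40% rate applies.
$744,365 × 40% = $297,746.00
Referral share: 28% of $297,746.00 = $83,368.88; lead counsel retains $297,746.00 − $83,368.88 = $214,377.12.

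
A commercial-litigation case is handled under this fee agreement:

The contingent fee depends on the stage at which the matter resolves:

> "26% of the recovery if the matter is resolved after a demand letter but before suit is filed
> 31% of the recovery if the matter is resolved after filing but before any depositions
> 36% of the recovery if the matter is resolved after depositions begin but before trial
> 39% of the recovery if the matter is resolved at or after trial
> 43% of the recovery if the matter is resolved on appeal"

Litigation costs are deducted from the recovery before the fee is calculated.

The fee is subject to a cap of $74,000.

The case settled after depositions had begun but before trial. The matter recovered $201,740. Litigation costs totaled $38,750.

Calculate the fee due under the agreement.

Fee base (net of costs): $201,740 − $38,750 = $162,990
The matter settled after depositions had begun but before trial, so the 36% rate applies.
$162,990 × 36% = $58,676.40
$58,676.40 is under the $74,000 cap.

$58,676.40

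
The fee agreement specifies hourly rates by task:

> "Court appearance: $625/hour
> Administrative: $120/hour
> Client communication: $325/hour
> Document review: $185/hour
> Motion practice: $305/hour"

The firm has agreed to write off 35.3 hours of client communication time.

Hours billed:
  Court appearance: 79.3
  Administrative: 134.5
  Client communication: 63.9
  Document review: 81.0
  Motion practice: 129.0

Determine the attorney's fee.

$129,327.50

Court appearance: 79.3 × $625 = $49,562.50
Administrative: 134.5 × $120 = $16,140.00
Client communication: 63.9 × $325 = $20,767.50
Document review: 81.0 × $185 = $14,985.00
Motion practice: 129.0 × $305 = $39,345.00
Subtotal: $140,800.00
Write-off: 35.3 × $325 = $11,472.50
Total: $140,800.00 − $11,472.50 = $129,327.50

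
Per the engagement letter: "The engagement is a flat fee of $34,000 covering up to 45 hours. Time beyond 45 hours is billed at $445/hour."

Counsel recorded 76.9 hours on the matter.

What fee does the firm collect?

Flat fee: $34,000.00
Excess hours: 76.9 − 45 = 31.9
Overrun: 31.9 × $445 = $14,195.50
Total: $34,000.00 + $14,195.50 = $48,195.50

$48,195.50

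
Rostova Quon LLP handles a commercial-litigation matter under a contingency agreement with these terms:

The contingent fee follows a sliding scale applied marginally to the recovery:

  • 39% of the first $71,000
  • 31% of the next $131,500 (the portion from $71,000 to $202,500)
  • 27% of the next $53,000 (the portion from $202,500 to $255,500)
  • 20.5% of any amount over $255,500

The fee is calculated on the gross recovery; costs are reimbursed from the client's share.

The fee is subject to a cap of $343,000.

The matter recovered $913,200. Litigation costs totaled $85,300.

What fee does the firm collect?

$217,593.50

Fee base is the gross recovery, $913,200; costs are reimbursed separately.
First $71,000 at 39% = $27,690.00
Next $131,500 at 31% = $40,765.00
Next $53,000 at 27% = $14,310.00
Remaining $657,700 at 20.5% = $134,828.50
Fee: $27,690.00 + $40,765.00 + $14,310.00 + $134,828.50 = $217,593.50
$217,593.50 is under the $343,000 cap.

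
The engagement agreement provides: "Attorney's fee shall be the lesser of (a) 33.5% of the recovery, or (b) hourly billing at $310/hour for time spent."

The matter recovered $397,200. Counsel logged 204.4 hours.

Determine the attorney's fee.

(a) 33.5% of $397,200 = $133,062.00
(b) 204.4 × $310 = $63,364.00
The lesser is (b): $63,364.00.

$63,364.00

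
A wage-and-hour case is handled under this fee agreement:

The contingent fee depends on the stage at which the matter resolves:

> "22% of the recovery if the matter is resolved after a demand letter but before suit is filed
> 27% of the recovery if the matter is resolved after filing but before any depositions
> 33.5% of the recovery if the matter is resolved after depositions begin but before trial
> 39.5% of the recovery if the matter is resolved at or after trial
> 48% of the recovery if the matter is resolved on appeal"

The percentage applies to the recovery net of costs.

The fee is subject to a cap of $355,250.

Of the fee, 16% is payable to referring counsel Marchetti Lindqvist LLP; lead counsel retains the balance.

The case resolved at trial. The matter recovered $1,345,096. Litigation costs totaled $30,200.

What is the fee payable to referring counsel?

Fee base (net of costs): $1,345,096 − $30,200 = $1,314,896
The matter resolved at trial, so the 39.5% rate applies.
$1,314,896 × 39.5% = $519,383.92
$519,383.92 exceeds the $355,250 cap, so the fee is capped at $355,250.00.
Referral share: 16% of $355,250.00 = $56,840.00; lead counsel retains $355,250.00 − $56,840.00 = $298,410.00.

$56,840.00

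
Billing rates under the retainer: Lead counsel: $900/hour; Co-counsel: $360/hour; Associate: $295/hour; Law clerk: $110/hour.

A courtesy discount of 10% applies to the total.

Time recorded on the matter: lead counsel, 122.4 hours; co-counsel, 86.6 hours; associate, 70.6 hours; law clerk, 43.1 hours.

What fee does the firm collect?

Lead counsel: 122.4 × $900 = $110,160.00
Co-counsel: 86.6 × $360 = $31,176.00
Associate: 70.6 × $295 = $20,827.00
Law clerk: 43.1 × $110 = $4,741.00
Subtotal: $166,904.00
Less 10% discount: −$16,690.40
Total: $166,904.00 − $16,690.40 = $150,213.60

$150,213.60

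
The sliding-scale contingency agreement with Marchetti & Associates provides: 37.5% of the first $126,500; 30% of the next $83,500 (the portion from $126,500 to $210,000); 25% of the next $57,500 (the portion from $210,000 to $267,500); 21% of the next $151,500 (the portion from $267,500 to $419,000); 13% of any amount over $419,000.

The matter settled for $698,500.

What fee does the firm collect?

First $126,500 at 37.5% = $47,437.50
Next $83,500 at 30% = $25,050.00
Next $57,500 at 25% = $14,375.00
Next $151,500 at 21% = $31,815.00
Remaining $279,500 at 13% = $36,335.00
Fee: $47,437.50 + $25,050.00 + $14,375.00 + $31,815.00 + $36,335.00 = $155,012.50

$155,012.50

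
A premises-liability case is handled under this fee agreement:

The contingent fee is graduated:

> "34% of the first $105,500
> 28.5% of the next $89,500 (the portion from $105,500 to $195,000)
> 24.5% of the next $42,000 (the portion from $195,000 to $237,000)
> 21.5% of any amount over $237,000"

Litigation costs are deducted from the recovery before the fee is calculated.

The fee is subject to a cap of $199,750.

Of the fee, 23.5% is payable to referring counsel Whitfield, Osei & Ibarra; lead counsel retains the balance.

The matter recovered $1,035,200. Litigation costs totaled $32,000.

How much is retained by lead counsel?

$152,808.75

Fee base (net of costs): $1,035,200 − $32,000 = $1,003,200
First $105,500 at 34% = $35,870.00
Next $89,500 at 28.5% = $25,507.50
Next $42,000 at 24.5% = $10,290.00
Remaining $766,200 at 21.5% = $164,733.00
Fee: $35,870.00 + $25,507.50 + $10,290.00 + $164,733.00 = $236,400.50
$236,400.50 exceeds the $199,750 cap, so the fee is capped at $199,750.00.
Referral share: 23.5% of $199,750.00 = $46,941.25; lead counsel retains $199,750.00 − $46,941.25 = $152,808.75.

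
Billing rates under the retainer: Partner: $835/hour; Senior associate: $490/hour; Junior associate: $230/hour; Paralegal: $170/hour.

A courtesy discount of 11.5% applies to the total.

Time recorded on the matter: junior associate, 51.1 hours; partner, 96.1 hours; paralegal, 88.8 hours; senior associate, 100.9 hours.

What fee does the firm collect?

$138,532.15

Partner: 96.1 × $835 = $80,243.50
Senior associate: 100.9 × $490 = $49,441.00
Junior associate: 51.1 × $230 = $11,753.00
Paralegal: 88.8 × $170 = $15,096.00
Subtotal: $156,533.50
Less 11.5% discount: −$18,001.35
Total: $156,533.50 − $18,001.35 = $138,532.15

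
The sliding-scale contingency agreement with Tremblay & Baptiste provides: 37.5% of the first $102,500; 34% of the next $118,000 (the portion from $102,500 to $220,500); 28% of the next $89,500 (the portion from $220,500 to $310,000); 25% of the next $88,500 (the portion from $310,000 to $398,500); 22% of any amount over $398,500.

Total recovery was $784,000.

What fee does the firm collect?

$210,552.50

First $102,500 at 37.5% = $38,437.50
Next $118,000 at 34% = $40,120.00
Next $89,500 at 28% = $25,060.00
Next $88,500 at 25% = $22,125.00
Remaining $385,500 at 22% = $84,810.00
Fee: $38,437.50 + $40,120.00 + $25,060.00 + $22,125.00 + $84,810.00 = $210,552.50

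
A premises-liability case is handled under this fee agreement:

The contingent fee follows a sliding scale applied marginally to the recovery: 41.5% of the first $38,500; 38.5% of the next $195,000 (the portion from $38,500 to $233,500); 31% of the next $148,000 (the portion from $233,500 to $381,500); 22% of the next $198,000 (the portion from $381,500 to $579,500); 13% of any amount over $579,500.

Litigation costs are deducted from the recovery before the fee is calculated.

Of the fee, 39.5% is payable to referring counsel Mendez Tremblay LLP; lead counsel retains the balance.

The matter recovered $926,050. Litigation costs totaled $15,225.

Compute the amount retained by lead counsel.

$135,256.67

Fee base (net of costs): $926,050 − $15,225 = $910,825
First $38,500 at 41.5% = $15,977.50
Next $195,000 at 38.5% = $75,075.00
Next $148,000 at 31% = $45,880.00
Next $198,000 at 22% = $43,560.00
Remaining $331,325 at 13% = $43,072.25
Fee: $15,977.50 + $75,075.00 + $45,880.00 + $43,560.00 + $43,072.25 = $223,564.75
Referral share: 39.5% of $223,564.75 = $88,308.08; lead counsel retains $223,564.75 − $88,308.08 = $135,256.67.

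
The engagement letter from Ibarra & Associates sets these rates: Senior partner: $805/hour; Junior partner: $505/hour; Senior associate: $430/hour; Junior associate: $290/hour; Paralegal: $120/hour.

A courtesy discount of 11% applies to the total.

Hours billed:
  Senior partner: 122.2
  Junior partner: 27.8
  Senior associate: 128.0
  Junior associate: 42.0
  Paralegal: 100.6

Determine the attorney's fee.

$170,614.78

Senior partner: 122.2 × $805 = $98,371.00
Junior partner: 27.8 × $505 = $14,039.00
Senior associate: 128.0 × $430 = $55,040.00
Junior associate: 42.0 × $290 = $12,180.00
Paralegal: 100.6 × $120 = $12,072.00
Subtotal: $191,702.00
Less 11% discount: −$21,087.22
Total: $191,702.00 − $21,087.22 = $170,614.78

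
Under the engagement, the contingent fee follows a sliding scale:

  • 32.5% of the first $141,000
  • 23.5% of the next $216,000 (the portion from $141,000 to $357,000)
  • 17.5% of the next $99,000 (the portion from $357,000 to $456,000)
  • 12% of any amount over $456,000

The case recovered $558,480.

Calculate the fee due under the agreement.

First $141,000 at 32.5% = $45,825.00
Next $216,000 at 23.5% = $50,760.00
Next $99,000 at 17.5% = $17,325.00
Remaining $102,480 at 12% = $12,297.60
Fee: $45,825.00 + $50,760.00 + $17,325.00 + $12,297.60 = $126,207.60

$126,207.60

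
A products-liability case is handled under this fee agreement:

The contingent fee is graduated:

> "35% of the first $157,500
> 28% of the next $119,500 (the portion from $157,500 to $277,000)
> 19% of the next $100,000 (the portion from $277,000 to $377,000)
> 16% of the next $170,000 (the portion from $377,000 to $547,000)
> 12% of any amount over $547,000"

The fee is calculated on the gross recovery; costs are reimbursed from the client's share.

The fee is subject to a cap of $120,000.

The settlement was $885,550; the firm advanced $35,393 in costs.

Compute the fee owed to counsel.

Fee base is the gross recovery, $885,550; costs are reimbursed separately.
First $157,500 at 35% = $55,125.00
Next $119,500 at 28% = $33,460.00
Next $100,000 at 19% = $19,000.00
Next $170,000 at 16% = $27,200.00
Remaining $338,550 at 12% = $40,626.00
Fee: $55,125.00 + $33,460.00 + $19,000.00 + $27,200.00 + $40,626.00 = $175,411.00
$175,411.00 exceeds the $120,000 cap, so the fee is capped at $120,000.00.

$120,000.00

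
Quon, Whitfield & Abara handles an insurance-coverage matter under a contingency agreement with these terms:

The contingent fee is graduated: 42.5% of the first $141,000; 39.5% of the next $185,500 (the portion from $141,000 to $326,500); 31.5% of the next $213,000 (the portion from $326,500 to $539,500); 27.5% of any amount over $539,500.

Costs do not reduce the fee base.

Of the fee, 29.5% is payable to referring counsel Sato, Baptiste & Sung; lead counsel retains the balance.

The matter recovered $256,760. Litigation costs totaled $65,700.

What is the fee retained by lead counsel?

Fee base is the gross recovery, $256,760; costs are reimbursed separately.
First $141,000 at 42.5% = $59,925.00
Remaining $115,760 at 39.5% = $45,725.20
Fee: $59,925.00 + $45,725.20 = $105,650.20
Referral share: 29.5% of $105,650.20 = $31,166.81; lead counsel retains $105,650.20 − $31,166.81 = $74,483.39.

$74,483.39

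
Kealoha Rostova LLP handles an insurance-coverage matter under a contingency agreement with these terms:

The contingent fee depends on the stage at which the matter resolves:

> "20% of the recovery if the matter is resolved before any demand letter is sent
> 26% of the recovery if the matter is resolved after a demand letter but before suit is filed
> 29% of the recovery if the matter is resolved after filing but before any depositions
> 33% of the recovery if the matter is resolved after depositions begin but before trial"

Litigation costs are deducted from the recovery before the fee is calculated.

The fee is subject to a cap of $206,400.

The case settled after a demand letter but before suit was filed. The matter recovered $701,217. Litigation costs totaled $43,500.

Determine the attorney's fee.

$171,006.42

Fee base (net of costs): $701,217 − $43,500 = $657,717
The matter settled after a demand letter but before suit was filed, so the 26% rate applies.
$657,717 × 26% = $171,006.42
$171,006.42 is under the $206,400 cap.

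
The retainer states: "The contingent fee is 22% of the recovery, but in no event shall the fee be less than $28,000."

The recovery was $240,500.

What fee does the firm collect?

22% of $240,500 = $52,910.00
That exceeds the $28,000 minimum.

$52,910.00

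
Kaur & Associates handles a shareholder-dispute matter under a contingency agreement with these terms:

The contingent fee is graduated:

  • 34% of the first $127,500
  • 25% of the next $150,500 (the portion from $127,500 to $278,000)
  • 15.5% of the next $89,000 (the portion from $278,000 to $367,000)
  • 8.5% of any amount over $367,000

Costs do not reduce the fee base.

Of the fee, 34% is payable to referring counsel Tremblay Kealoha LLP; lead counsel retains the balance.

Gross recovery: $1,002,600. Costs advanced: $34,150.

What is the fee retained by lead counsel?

$98,205.36

Fee base is the gross recovery, $1,002,600; costs are reimbursed separately.
First $127,500 at 34% = $43,350.00
Next $150,500 at 25% = $37,625.00
Next $89,000 at 15.5% = $13,795.00
Remaining $635,600 at 8.5% = $54,026.00
Fee: $43,350.00 + $37,625.00 + $13,795.00 + $54,026.00 = $148,796.00
Referral share: 34% of $148,796.00 = $50,590.64; lead counsel retains $148,796.00 − $50,590.64 = $98,205.36.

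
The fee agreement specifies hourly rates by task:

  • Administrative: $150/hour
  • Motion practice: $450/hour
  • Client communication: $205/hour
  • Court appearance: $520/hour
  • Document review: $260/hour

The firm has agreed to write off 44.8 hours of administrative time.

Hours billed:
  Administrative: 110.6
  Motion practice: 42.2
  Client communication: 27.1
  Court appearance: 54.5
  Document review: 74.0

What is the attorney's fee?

Administrative: 110.6 × $150 = $16,590.00
Motion practice: 42.2 × $450 = $18,990.00
Client communication: 27.1 × $205 = $5,555.50
Court appearance: 54.5 × $520 = $28,340.00
Document review: 74.0 × $260 = $19,240.00
Subtotal: $88,715.50
Write-off: 44.8 × $150 = $6,720.00
Total: $88,715.50 − $6,720.00 = $81,995.50

$81,995.50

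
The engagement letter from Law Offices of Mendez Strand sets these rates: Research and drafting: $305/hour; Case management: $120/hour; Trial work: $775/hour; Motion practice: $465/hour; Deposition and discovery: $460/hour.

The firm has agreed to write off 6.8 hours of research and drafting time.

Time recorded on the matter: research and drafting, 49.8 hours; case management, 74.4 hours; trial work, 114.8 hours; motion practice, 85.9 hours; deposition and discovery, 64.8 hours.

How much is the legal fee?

Research and drafting: 49.8 × $305 = $15,189.00
Case management: 74.4 × $120 = $8,928.00
Trial work: 114.8 × $775 = $88,970.00
Motion practice: 85.9 × $465 = $39,943.50
Deposition and discovery: 64.8 × $460 = $29,808.00
Subtotal: $182,838.50
Write-off: 6.8 × $305 = $2,074.00
Total: $182,838.50 − $2,074.00 = $180,764.50

$180,764.50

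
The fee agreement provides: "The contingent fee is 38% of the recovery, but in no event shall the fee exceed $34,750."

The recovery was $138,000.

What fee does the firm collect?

$34,750.00

38% of $138,000 = $52,440.00
That exceeds the $34,750 cap, so the fee is capped at $34,750.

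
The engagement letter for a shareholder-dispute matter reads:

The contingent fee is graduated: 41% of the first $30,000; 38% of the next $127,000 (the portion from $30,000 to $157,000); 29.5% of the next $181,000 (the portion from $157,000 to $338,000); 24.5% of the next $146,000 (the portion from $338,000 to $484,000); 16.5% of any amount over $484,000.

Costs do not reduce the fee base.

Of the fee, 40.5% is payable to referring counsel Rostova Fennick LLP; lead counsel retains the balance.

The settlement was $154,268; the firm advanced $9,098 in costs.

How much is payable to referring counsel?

Fee base is the gross recovery, $154,268; costs are reimbursed separately.
First $30,000 at 41% = $12,300.00
Remaining $124,268 at 38% = $47,221.84
Fee: $12,300.00 + $47,221.84 = $59,521.84
Referral share: 40.5% of $59,521.84 = $24,106.35; lead counsel retains $59,521.84 − $24,106.35 = $35,415.49.

$24,106.35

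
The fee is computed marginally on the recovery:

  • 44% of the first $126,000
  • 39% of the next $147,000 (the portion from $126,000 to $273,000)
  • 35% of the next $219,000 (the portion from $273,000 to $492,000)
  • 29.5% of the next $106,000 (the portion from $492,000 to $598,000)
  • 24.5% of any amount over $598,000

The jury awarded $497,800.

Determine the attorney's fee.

$191,131.00

First $126,000 at 44% = $55,440.00
Next $147,000 at 39% = $57,330.00
Next $219,000 at 35% = $76,650.00
Remaining $5,800 at 29.5% = $1,711.00
Fee: $55,440.00 + $57,330.00 + $76,650.00 + $1,711.00 = $191,131.00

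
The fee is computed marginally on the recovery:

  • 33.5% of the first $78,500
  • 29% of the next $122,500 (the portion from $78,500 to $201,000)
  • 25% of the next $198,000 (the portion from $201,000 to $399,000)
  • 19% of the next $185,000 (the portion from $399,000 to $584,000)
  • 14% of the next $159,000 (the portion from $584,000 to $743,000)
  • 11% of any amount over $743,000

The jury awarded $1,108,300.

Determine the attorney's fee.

First $78,500 at 33.5% = $26,297.50
Next $122,500 at 29% = $35,525.00
Next $198,000 at 25% = $49,500.00
Next $185,000 at 19% = $35,150.00
Next $159,000 at 14% = $22,260.00
Remaining $365,300 at 11% = $40,183.00
Fee: $26,297.50 + $35,525.00 + $49,500.00 + $35,150.00 + $22,260.00 + $40,183.00 = $208,915.50

$208,915.50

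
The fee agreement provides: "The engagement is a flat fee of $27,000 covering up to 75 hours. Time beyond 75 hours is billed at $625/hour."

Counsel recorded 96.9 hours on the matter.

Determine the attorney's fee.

$40,687.50

Flat fee: $27,000.00
Excess hours: 96.9 − 75 = 21.9
Overrun: 21.9 × $625 = $13,687.50
Total: $27,000.00 + $13,687.50 = $40,687.50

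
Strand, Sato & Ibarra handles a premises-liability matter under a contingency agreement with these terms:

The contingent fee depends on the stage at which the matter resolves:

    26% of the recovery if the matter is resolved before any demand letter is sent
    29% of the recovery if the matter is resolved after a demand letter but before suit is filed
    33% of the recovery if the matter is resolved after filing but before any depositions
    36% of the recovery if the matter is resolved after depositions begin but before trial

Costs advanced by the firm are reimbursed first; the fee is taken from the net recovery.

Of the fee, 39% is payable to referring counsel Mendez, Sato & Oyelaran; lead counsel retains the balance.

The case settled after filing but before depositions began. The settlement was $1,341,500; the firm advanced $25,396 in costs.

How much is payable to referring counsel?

$169,382.58

Fee base (net of costs): $1,341,500 − $25,396 = $1,316,104
The matter settled after filing but before depositions began, so the 33% rate applies.
$1,316,104 × 33% = $434,314.32
Referral share: 39% of $434,314.32 = $169,382.58; lead counsel retains $434,314.32 − $169,382.58 = $264,931.74.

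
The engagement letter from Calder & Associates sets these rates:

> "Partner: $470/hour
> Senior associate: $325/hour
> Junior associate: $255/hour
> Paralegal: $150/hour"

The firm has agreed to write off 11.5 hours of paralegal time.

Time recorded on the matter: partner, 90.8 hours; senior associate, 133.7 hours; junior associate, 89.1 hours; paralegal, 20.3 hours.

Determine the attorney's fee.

Partner: 90.8 × $470 = $42,676.00
Senior associate: 133.7 × $325 = $43,452.50
Junior associate: 89.1 × $255 = $22,720.50
Paralegal: 20.3 × $150 = $3,045.00
Subtotal: $111,894.00
Write-off: 11.5 × $150 = $1,725.00
Total: $111,894.00 − $1,725.00 = $110,169.00

$110,169.00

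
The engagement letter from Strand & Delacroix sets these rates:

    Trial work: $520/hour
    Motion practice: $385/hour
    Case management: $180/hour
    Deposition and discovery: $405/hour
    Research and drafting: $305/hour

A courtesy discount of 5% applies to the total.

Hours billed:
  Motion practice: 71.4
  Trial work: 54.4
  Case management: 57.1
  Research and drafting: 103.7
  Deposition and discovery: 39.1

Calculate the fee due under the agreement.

Trial work: 54.4 × $520 = $28,288.00
Motion practice: 71.4 × $385 = $27,489.00
Case management: 57.1 × $180 = $10,278.00
Deposition and discovery: 39.1 × $405 = $15,835.50
Research and drafting: 103.7 × $305 = $31,628.50
Subtotal: $113,519.00
Less 5% discount: −$5,675.95
Total: $113,519.00 − $5,675.95 = $107,843.05

$107,843.05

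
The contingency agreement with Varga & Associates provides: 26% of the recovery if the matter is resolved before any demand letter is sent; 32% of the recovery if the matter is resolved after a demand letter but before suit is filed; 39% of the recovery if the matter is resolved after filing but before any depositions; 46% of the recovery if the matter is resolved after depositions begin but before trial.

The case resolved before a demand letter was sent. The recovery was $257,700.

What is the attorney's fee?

$67,002.00

The matter resolved before a demand letter was sent, so the 26% rate applies.
$257,700 × 26% = $67,002.00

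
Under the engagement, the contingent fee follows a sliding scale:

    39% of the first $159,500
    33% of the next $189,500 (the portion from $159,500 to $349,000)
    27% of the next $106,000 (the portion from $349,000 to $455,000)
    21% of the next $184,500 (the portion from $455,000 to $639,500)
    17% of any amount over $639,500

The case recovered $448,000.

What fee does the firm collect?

$151,470.00

First $159,500 at 39% = $62,205.00
Next $189,500 at 33% = $62,535.00
Remaining $99,000 at 27% = $26,730.00
Fee: $62,205.00 + $62,535.00 + $26,730.00 = $151,470.00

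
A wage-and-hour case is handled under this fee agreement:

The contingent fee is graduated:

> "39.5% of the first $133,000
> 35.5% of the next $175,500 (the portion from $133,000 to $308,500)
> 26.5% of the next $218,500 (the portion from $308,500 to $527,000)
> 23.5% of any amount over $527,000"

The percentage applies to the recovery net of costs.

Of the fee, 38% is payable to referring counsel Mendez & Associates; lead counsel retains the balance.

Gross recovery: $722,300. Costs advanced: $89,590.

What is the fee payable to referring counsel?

$75,081.10

Fee base (net of costs): $722,300 − $89,590 = $632,710
First $133,000 at 39.5% = $52,535.00
Next $175,500 at 35.5% = $62,302.50
Next $218,500 at 26.5% = $57,902.50
Remaining $105,710 at 23.5% = $24,841.85
Fee: $52,535.00 + $62,302.50 + $57,902.50 + $24,841.85 = $197,581.85
Referral share: 38% of $197,581.85 = $75,081.10; lead counsel retains $197,581.85 − $75,081.10 = $122,500.75.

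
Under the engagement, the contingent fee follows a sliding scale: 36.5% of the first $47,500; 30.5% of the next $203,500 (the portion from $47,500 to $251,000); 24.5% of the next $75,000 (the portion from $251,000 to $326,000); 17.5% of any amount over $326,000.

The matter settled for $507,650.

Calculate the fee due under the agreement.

First $47,500 at 36.5% = $17,337.50
Next $203,500 at 30.5% = $62,067.50
Next $75,000 at 24.5% = $18,375.00
Remaining $181,650 at 17.5% = $31,788.75
Fee: $17,337.50 + $62,067.50 + $18,375.00 + $31,788.75 = $129,568.75

$129,568.75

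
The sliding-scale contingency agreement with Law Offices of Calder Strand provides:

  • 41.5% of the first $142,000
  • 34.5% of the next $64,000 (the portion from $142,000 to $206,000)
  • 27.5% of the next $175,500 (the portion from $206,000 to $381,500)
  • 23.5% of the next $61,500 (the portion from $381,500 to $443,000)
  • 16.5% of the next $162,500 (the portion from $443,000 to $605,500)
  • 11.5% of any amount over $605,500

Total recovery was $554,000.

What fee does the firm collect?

$162,040.00

First $142,000 at 41.5% = $58,930.00
Next $64,000 at 34.5% = $22,080.00
Next $175,500 at 27.5% = $48,262.50
Next $61,500 at 23.5% = $14,452.50
Remaining $111,000 at 16.5% = $18,315.00
Fee: $58,930.00 + $22,080.00 + $48,262.50 + $14,452.50 + $18,315.00 = $162,040.00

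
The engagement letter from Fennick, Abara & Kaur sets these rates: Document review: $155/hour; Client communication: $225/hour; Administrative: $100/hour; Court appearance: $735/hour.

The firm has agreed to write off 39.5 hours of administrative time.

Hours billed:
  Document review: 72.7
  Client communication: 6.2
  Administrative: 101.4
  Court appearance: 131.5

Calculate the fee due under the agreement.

$115,506.00

Document review: 72.7 × $155 = $11,268.50
Client communication: 6.2 × $225 = $1,395.00
Administrative: 101.4 × $100 = $10,140.00
Court appearance: 131.5 × $735 = $96,652.50
Subtotal: $119,456.00
Write-off: 39.5 × $100 = $3,950.00
Total: $119,456.00 − $3,950.00 = $115,506.00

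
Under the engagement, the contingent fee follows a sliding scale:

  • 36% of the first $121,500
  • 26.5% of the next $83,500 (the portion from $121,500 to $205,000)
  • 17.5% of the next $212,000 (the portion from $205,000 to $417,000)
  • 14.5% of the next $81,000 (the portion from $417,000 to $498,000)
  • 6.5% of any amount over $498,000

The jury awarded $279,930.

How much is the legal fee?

$78,980.25

First $121,500 at 36% = $43,740.00
Next $83,500 at 26.5% = $22,127.50
Remaining $74,930 at 17.5% = $13,112.75
Fee: $43,740.00 + $22,127.50 + $13,112.75 = $78,980.25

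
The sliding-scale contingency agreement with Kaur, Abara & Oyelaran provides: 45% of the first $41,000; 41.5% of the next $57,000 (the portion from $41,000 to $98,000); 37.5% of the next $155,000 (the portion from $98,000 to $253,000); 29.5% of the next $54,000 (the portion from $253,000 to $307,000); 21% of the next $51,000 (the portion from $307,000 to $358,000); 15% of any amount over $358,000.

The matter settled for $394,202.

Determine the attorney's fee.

$132,300.30

First $41,000 at 45% = $18,450.00
Next $57,000 at 41.5% = $23,655.00
Next $155,000 at 37.5% = $58,125.00
Next $54,000 at 29.5% = $15,930.00
Next $51,000 at 21% = $10,710.00
Remaining $36,202 at 15% = $5,430.30
Fee: $18,450.00 + $23,655.00 + $58,125.00 + $15,930.00 + $10,710.00 + $5,430.30 = $132,300.30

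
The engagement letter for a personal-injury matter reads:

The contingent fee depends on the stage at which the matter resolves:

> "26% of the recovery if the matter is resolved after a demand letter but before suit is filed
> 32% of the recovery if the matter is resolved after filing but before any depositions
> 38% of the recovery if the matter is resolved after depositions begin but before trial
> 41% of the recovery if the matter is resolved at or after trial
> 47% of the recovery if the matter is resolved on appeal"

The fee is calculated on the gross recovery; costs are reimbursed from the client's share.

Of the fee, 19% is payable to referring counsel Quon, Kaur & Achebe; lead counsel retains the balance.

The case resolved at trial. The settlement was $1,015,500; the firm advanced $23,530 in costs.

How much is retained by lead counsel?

Fee base is the gross recovery, $1,015,500; costs are reimbursed separately.
The matter resolved at trial, so the 41% rate applies.
$1,015,500 × 41% = $416,355.00
Referral share: 19% of $416,355.00 = $79,107.45; lead counsel retains $416,355.00 − $79,107.45 = $337,247.55.

$337,247.55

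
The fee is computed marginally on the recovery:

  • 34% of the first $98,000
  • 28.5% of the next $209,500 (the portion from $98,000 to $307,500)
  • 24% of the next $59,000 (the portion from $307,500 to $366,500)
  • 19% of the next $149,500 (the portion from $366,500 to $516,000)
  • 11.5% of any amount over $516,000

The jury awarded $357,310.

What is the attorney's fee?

First $98,000 at 34% = $33,320.00
Next $209,500 at 28.5% = $59,707.50
Remaining $49,810 at 24% = $11,954.40
Fee: $33,320.00 + $59,707.50 + $11,954.40 = $104,981.90

$104,981.90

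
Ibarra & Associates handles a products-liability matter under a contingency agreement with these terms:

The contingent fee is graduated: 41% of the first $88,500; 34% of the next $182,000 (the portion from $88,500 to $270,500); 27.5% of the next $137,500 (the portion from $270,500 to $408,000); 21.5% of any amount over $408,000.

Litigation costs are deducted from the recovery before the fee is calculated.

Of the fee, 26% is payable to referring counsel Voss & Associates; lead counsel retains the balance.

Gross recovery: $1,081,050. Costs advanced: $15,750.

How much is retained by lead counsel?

Fee base (net of costs): $1,081,050 − $15,750 = $1,065,300
First $88,500 at 41% = $36,285.00
Next $182,000 at 34% = $61,880.00
Next $137,500 at 27.5% = $37,812.50
Remaining $657,300 at 21.5% = $141,319.50
Fee: $36,285.00 + $61,880.00 + $37,812.50 + $141,319.50 = $277,297.00
Referral share: 26% of $277,297.00 = $72,097.22; lead counsel retains $277,297.00 − $72,097.22 = $205,199.78.

$205,199.78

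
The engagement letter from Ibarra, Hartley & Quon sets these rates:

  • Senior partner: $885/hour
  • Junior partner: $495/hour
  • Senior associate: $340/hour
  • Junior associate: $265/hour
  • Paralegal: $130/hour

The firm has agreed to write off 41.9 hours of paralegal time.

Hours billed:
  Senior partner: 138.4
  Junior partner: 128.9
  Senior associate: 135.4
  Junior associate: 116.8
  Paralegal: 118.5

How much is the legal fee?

$273,235.50

Senior partner: 138.4 × $885 = $122,484.00
Junior partner: 128.9 × $495 = $63,805.50
Senior associate: 135.4 × $340 = $46,036.00
Junior associate: 116.8 × $265 = $30,952.00
Paralegal: 118.5 × $130 = $15,405.00
Subtotal: $278,682.50
Write-off: 41.9 × $130 = $5,447.00
Total: $278,682.50 − $5,447.00 = $273,235.50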